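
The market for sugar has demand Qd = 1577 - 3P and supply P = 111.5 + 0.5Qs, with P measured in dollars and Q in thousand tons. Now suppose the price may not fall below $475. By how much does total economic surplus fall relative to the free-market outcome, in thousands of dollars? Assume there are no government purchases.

49593.75

Rearranging supply gives Qs = 2P - 223. In a free market, 1577 - 3P = 2P - 223 gives the equilibrium P* = 360, Q* = 497.
The floor of 475 is above the equilibrium price 360, so it binds.
At P = 475: Qd = 1577 - 3·475 = 152 and Qs = 2·475 - 223 = 727.
Quantity traded falls to 152. At Q = 152 the demand price is (1577 - 152)/3 = 475 and the supply price is (223 + 152)/2 = 187.5.
Deadweight loss = ½ · (475 - 187.5) · (497 - 152) = ½ · 287.5 · 345 = 49593.75.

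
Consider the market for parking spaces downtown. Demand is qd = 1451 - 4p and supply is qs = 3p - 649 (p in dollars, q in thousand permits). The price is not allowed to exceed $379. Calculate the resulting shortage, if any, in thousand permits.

0

Equilibrium: 1451 - 4p = 3p - 649, so 2100 = 7p and p* = 300, q* = 251.
The ceiling of 379 is above the equilibrium price 300, so it is not binding; the market clears at p* = 300, q* = 251.
Since the control does not bind, there is no shortage.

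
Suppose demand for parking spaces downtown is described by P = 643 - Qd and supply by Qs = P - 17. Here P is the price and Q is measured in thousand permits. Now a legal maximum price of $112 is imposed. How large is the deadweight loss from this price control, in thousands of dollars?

47524

Rearranging demand gives Qd = 643 - P. Setting quantity demanded equal to quantity supplied, 643 - P = P - 17, gives P* = 330 and Q* = 313.
Because the ceiling (112) lies below the market-clearing price, it is binding.
At P = 112: Qd = 643 - 112 = 531 and Qs = 112 - 17 = 95.
Quantity traded falls to 95. At Q = 95 the demand price is 643 - 95 = 548 and the supply price is 17 + 95 = 112.
Deadweight loss = ½ · (548 - 112) · (313 - 95) = ½ · 436 · 218 = 47524.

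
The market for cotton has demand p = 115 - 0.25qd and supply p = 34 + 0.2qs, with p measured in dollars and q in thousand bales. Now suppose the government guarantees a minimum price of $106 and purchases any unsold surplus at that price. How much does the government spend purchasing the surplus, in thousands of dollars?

34344

Rearranging demand gives qd = 460 - 4p; rearranging supply gives qs = 5p - 170. Setting quantity demanded equal to quantity supplied, 460 - 4p = 5p - 170, gives p* = 70 and q* = 180.
Because the floor (106) lies above the market-clearing price, it is binding.
At p = 106: qd = 460 - 4·106 = 36 and qs = 5·106 - 170 = 360.
Surplus = qs - qd = 324.
Government expenditure = surplus × support price = 324 × 106 = 34344.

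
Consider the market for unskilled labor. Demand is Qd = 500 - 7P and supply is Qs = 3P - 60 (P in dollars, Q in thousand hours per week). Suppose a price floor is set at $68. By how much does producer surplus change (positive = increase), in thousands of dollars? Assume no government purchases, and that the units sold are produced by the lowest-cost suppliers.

-888

Equilibrium: 500 - 7P = 3P - 60, so 560 = 10P and P* = 56, Q* = 108.
Since 68 > 56, the floor is binding.
At P = 68: Qd = 500 - 7·68 = 24 and Qs = 3·68 - 60 = 144.
Producer surplus without the control is ½ · (56 - 20) · 108 = 1944.
With the floor, 24 units are sold at 68. The supply price at Q = 24 is 28, so PS = ½ · [(68 - 20) + (68 - 28)] · 24 = 1056.
Change in producer surplus = 1056 - 1944 = -888.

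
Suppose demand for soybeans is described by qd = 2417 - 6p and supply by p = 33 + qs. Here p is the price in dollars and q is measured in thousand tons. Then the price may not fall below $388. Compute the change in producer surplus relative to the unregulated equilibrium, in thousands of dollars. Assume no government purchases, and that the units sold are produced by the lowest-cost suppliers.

Rearranging supply gives qs = p - 33. Without the control the market clears where 2417 - 6p = p - 33, i.e. p* = 350 and q* = 317.
Since 388 > 350, the floor is binding.
At p = 388: qd = 2417 - 6·388 = 89 and qs = 388 - 33 = 355.
Producer surplus without the control is ½ · (350 - 33) · 317 = 50244.5.
With the floor, 89 units are sold at 388. The supply price at q = 89 is 122, so PS = ½ · [(388 - 33) + (388 - 122)] · 89 = 27634.5.
Change in producer surplus = 27634.5 - 50244.5 = -22610.

-22610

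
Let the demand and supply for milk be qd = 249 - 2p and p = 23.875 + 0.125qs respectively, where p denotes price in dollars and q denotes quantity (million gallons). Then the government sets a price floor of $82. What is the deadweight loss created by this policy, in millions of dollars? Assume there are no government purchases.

1805

Rearranging supply gives qs = 8p - 191. Equilibrium: 249 - 2p = 8p - 191, so 440 = 10p and p* = 44, q* = 161.
Since 82 > 44, the floor is binding.
At p = 82: qd = 249 - 2·82 = 85 and qs = 8·82 - 191 = 465.
Quantity traded falls to 85. At q = 85 the demand price is (249 - 85)/2 = 82 and the supply price is (191 + 85)/8 = 34.5.
Deadweight loss = ½ · (82 - 34.5) · (161 - 85) = ½ · 47.5 · 76 = 1805.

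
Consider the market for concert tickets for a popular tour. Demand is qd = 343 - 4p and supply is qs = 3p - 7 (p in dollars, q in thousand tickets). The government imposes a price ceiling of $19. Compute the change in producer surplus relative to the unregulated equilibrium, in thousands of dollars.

Without the control the market clears where 343 - 4p = 3p - 7, i.e. p* = 50 and q* = 143.
Because the ceiling (19) lies below the market-clearing price, it is binding.
At p = 19: qd = 343 - 4·19 = 267 and qs = 3·19 - 7 = 50.
Producer surplus without the control is ½ · (50 - 7/3) · 143 = 20449/6.
With the ceiling, producers sell 50 units at 19, so PS = ½ · (19 - 7/3) · 50 = 1250/3.
Change in producer surplus = 1250/3 - 20449/6 = -2991.5.

-2991.5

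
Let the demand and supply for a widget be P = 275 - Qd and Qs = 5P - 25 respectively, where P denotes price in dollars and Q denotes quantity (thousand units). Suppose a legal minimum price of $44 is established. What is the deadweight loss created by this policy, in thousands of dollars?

0

Rearranging demand gives Qd = 275 - P. Without the control the market clears where 275 - P = 5P - 25, i.e. P* = 50 and Q* = 225.
The floor of 44 is below the equilibrium price 50, so it is not binding; the market clears at P* = 50, Q* = 225.
Since the control does not bind, no trades are prevented and deadweight loss is zero.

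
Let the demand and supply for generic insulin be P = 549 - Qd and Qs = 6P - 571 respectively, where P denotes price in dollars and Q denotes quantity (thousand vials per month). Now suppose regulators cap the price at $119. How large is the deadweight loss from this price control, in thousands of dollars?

35301

Rearranging demand gives Qd = 549 - P. Setting quantity demanded equal to quantity supplied, 549 - P = 6P - 571, gives P* = 160 and Q* = 389.
Since 119 < 160, the ceiling is binding.
At P = 119: Qd = 549 - 119 = 430 and Qs = 6·119 - 571 = 143.
Quantity traded falls to 143. At Q = 143 the demand price is 549 - 143 = 406 and the supply price is (571 + 143)/6 = 119.
Deadweight loss = ½ · (406 - 119) · (389 - 143) = ½ · 287 · 246 = 35301.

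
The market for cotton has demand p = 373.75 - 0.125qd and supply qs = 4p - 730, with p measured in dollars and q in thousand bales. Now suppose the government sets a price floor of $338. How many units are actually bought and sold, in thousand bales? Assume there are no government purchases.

Rearranging demand gives qd = 2990 - 8p. Equilibrium: 2990 - 8p = 4p - 730, so 3720 = 12p and p* = 310, q* = 510.
Because the floor (338) lies above the market-clearing price, it is binding.
At p = 338: qd = 2990 - 8·338 = 286 and qs = 4·338 - 730 = 622.
The quantity actually transacted is the short side, demand: 286.

286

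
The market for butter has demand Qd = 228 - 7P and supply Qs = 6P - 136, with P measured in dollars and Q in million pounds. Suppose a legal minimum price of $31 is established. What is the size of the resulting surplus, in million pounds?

Equilibrium: 228 - 7P = 6P - 136, so 364 = 13P and P* = 28, Q* = 32.
Since 31 > 28, the floor is binding.
At P = 31: Qd = 228 - 7·31 = 11 and Qs = 6·31 - 136 = 50.
Surplus = Qs - Qd = 50 - 11 = 39.

39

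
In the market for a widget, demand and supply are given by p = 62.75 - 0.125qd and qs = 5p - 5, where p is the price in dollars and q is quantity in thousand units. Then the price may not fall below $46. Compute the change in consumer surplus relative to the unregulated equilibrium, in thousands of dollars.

-1134

Rearranging demand gives qd = 502 - 8p. In a free market, 502 - 8p = 5p - 5 gives the equilibrium p* = 39, q* = 190.
Since 46 > 39, the floor is binding.
At p = 46: qd = 502 - 8·46 = 134 and qs = 5·46 - 5 = 225.
Consumer surplus without the control is ½ · (62.75 - 39) · 190 = 2256.25.
With the floor, consumers buy 134 units at 46, so CS = ½ · (62.75 - 46) · 134 = 1122.25.
Change in consumer surplus = 1122.25 - 2256.25 = -1134.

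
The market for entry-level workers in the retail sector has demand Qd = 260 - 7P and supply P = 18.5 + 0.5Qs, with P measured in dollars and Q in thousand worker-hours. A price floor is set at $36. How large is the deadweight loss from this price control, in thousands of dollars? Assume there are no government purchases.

Rearranging supply gives Qs = 2P - 37. In a free market, 260 - 7P = 2P - 37 gives the equilibrium P* = 33, Q* = 29.
Since 36 > 33, the floor is binding.
At P = 36: Qd = 260 - 7·36 = 8 and Qs = 2·36 - 37 = 35.
Quantity traded falls to 8. At Q = 8 the demand price is (260 - 8)/7 = 36 and the supply price is (37 + 8)/2 = 22.5.
Deadweight loss = ½ · (36 - 22.5) · (29 - 8) = ½ · 13.5 · 21 = 141.75.

141.75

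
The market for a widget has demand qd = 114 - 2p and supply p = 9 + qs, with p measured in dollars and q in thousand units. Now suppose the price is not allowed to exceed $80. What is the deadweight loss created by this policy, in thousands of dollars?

0

Rearranging supply gives qs = p - 9. Setting quantity demanded equal to quantity supplied, 114 - 2p = p - 9, gives p* = 41 and q* = 32.
The ceiling of 80 is above the equilibrium price 41, so it is not binding; the market clears at p* = 41, q* = 32.
Since the control does not bind, no trades are prevented and deadweight loss is zero.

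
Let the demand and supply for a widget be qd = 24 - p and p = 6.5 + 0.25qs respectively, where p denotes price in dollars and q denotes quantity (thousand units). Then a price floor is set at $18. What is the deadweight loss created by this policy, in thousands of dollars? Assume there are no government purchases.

40

Rearranging supply gives qs = 4p - 26. In a free market, 24 - p = 4p - 26 gives the equilibrium p* = 10, q* = 14.
Because the floor (18) lies above the market-clearing price, it is binding.
At p = 18: qd = 24 - 18 = 6 and qs = 4·18 - 26 = 46.
Quantity traded falls to 6. At q = 6 the demand price is 24 - 6 = 18 and the supply price is (26 + 6)/4 = 8.
Deadweight loss = ½ · (18 - 8) · (14 - 6) = ½ · 10 · 8 = 40.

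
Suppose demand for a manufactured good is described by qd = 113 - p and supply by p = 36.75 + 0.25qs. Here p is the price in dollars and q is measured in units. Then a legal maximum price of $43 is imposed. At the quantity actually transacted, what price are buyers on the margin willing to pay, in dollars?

Rearranging supply gives qs = 4p - 147. Equilibrium: 113 - p = 4p - 147, so 260 = 5p and p* = 52, q* = 61.
The ceiling of 43 is below the equilibrium price 52, so it binds.
At p = 43: qd = 113 - 43 = 70 and qs = 4·43 - 147 = 25.
Only 25 units reach the market. On the demand curve, the marginal buyer's willingness to pay at q = 25 is (113 - 25) = 88.

88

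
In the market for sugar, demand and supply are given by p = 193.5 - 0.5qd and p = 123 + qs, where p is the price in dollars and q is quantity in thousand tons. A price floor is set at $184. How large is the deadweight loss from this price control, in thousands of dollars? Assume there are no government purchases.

Rearranging demand gives qd = 387 - 2p; rearranging supply gives qs = p - 123. Without the control the market clears where 387 - 2p = p - 123, i.e. p* = 170 and q* = 47.
Because the floor (184) lies above the market-clearing price, it is binding.
At p = 184: qd = 387 - 2·184 = 19 and qs = 184 - 123 = 61.
Quantity traded falls to 19. At q = 19 the demand price is (387 - 19)/2 = 184 and the supply price is 123 + 19 = 142.
Deadweight loss = ½ · (184 - 142) · (47 - 19) = ½ · 42 · 28 = 588.

588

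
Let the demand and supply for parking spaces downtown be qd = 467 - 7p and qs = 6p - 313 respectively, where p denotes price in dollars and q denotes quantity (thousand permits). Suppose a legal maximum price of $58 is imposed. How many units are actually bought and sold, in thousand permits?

Setting quantity demanded equal to quantity supplied, 467 - 7p = 6p - 313, gives p* = 60 and q* = 47.
The ceiling of 58 is below the equilibrium price 60, so it binds.
At p = 58: qd = 467 - 7·58 = 61 and qs = 6·58 - 313 = 35.
The quantity actually transacted is the short side, supply: 35.

35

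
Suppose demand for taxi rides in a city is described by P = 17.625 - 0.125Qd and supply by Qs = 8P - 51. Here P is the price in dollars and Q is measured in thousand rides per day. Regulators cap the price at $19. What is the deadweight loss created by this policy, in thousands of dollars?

0

Rearranging demand gives Qd = 141 - 8P. Setting quantity demanded equal to quantity supplied, 141 - 8P = 8P - 51, gives P* = 12 and Q* = 45.
The ceiling of 19 is above the equilibrium price 12, so it is not binding; the market clears at P* = 12, Q* = 45.
Since the control does not bind, no trades are prevented and deadweight loss is zero.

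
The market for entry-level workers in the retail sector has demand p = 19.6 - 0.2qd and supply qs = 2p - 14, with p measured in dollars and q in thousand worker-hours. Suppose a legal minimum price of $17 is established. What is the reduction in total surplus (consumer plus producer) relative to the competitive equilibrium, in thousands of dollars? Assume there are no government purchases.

8.75

Rearranging demand gives qd = 98 - 5p. Equilibrium: 98 - 5p = 2p - 14, so 112 = 7p and p* = 16, q* = 18.
Since 17 > 16, the floor is binding.
At p = 17: qd = 98 - 5·17 = 13 and qs = 2·17 - 14 = 20.
Quantity traded falls to 13. At q = 13 the demand price is (98 - 13)/5 = 17 and the supply price is (14 + 13)/2 = 13.5.
Deadweight loss = ½ · (17 - 13.5) · (18 - 13) = ½ · 3.5 · 5 = 8.75.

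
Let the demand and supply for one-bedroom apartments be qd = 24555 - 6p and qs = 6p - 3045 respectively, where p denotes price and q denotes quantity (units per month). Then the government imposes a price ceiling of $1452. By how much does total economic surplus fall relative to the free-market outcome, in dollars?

Equilibrium: 24555 - 6p = 6p - 3045, so 27600 = 12p and p* = 2300, q* = 10755.
Since 1452 < 2300, the ceiling is binding.
At p = 1452: qd = 24555 - 6·1452 = 15843 and qs = 6·1452 - 3045 = 5667.
Quantity traded falls to 5667. At q = 5667 the demand price is (24555 - 5667)/6 = 3148 and the supply price is (3045 + 5667)/6 = 1452.
Deadweight loss = ½ · (3148 - 1452) · (10755 - 5667) = ½ · 1696 · 5088 = 4314624.

4314624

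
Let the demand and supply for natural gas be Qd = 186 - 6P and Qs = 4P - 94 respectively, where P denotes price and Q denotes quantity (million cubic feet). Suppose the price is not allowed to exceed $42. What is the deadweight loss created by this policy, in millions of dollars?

Without the control the market clears where 186 - 6P = 4P - 94, i.e. P* = 28 and Q* = 18.
The ceiling of 42 is above the equilibrium price 28, so it is not binding; the market clears at P* = 28, Q* = 18.
Since the control does not bind, no trades are prevented and deadweight loss is zero.

0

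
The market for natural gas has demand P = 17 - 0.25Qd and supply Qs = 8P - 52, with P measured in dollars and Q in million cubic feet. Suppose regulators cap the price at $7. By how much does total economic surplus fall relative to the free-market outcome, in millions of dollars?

Rearranging demand gives Qd = 68 - 4P. Equilibrium: 68 - 4P = 8P - 52, so 120 = 12P and P* = 10, Q* = 28.
Because the ceiling (7) lies below the market-clearing price, it is binding.
At P = 7: Qd = 68 - 4·7 = 40 and Qs = 8·7 - 52 = 4.
Quantity traded falls to 4. At Q = 4 the demand price is (68 - 4)/4 = 16 and the supply price is (52 + 4)/8 = 7.
Deadweight loss = ½ · (16 - 7) · (28 - 4) = ½ · 9 · 24 = 108.

108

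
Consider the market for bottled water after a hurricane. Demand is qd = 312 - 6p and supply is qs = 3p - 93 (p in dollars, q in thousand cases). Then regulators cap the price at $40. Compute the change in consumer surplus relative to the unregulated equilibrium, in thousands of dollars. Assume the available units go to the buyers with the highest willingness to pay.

Equilibrium: 312 - 6p = 3p - 93, so 405 = 9p and p* = 45, q* = 42.
Since 40 < 45, the ceiling is binding.
At p = 40: qd = 312 - 6·40 = 72 and qs = 3·40 - 93 = 27.
Consumer surplus without the control is ½ · (52 - 45) · 42 = 147.
With the ceiling, 27 units are sold at 40 (assume they go to the highest-value buyers). The demand price at q = 27 is 47.5, so CS = ½ · [(52 - 40) + (47.5 - 40)] · 27 = 263.25.
Change in consumer surplus = 263.25 - 147 = 116.25.

116.25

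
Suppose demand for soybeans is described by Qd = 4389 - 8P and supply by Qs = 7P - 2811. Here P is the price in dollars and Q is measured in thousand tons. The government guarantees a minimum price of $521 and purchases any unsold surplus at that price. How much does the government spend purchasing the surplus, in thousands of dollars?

Without the control the market clears where 4389 - 8P = 7P - 2811, i.e. P* = 480 and Q* = 549.
The floor of 521 is above the equilibrium price 480, so it binds.
At P = 521: Qd = 4389 - 8·521 = 221 and Qs = 7·521 - 2811 = 836.
Surplus = Qs - Qd = 615.
Government expenditure = surplus × support price = 615 × 521 = 320415.

320415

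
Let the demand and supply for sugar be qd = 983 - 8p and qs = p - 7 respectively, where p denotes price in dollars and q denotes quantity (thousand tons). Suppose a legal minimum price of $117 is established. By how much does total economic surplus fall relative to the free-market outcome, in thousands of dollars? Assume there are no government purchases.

Equilibrium: 983 - 8p = p - 7, so 990 = 9p and p* = 110, q* = 103.
Since 117 > 110, the floor is binding.
At p = 117: qd = 983 - 8·117 = 47 and qs = 117 - 7 = 110.
Quantity traded falls to 47. At q = 47 the demand price is (983 - 47)/8 = 117 and the supply price is 7 + 47 = 54.
Deadweight loss = ½ · (117 - 54) · (103 - 47) = ½ · 63 · 56 = 1764.

1764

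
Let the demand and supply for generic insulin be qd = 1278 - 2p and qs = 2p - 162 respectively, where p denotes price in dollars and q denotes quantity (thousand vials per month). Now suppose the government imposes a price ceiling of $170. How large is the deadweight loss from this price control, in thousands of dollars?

In a free market, 1278 - 2p = 2p - 162 gives the equilibrium p* = 360, q* = 558.
Because the ceiling (170) lies below the market-clearing price, it is binding.
At p = 170: qd = 1278 - 2·170 = 938 and qs = 2·170 - 162 = 178.
Quantity traded falls to 178. At q = 178 the demand price is (1278 - 178)/2 = 550 and the supply price is (162 + 178)/2 = 170.
Deadweight loss = ½ · (550 - 170) · (558 - 178) = ½ · 380 · 380 = 72200.

72200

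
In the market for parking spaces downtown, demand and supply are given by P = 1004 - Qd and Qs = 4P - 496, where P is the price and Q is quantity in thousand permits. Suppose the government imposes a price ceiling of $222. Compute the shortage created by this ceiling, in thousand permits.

390

Rearranging demand gives Qd = 1004 - P. Equilibrium: 1004 - P = 4P - 496, so 1500 = 5P and P* = 300, Q* = 704.
The ceiling of 222 is below the equilibrium price 300, so it binds.
At P = 222: Qd = 1004 - 222 = 782 and Qs = 4·222 - 496 = 392.
Shortage = Qd - Qs = 782 - 392 = 390.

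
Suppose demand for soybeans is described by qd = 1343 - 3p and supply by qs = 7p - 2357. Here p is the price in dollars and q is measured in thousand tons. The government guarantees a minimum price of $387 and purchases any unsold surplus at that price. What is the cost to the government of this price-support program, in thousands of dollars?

Equilibrium: 1343 - 3p = 7p - 2357, so 3700 = 10p and p* = 370, q* = 233.
Since 387 > 370, the floor is binding.
At p = 387: qd = 1343 - 3·387 = 182 and qs = 7·387 - 2357 = 352.
Surplus = qs - qd = 170.
Government expenditure = surplus × support price = 170 × 387 = 65790.

65790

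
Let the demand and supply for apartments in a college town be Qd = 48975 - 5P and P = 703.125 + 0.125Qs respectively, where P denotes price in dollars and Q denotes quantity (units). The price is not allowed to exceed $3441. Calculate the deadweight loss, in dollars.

5991242.4

Rearranging supply gives Qs = 8P - 5625. Without the control the market clears where 48975 - 5P = 8P - 5625, i.e. P* = 4200 and Q* = 27975.
Since 3441 < 4200, the ceiling is binding.
At P = 3441: Qd = 48975 - 5·3441 = 31770 and Qs = 8·3441 - 5625 = 21903.
Quantity traded falls to 21903. At Q = 21903 the demand price is (48975 - 21903)/5 = 5414.4 and the supply price is (5625 + 21903)/8 = 3441.
Deadweight loss = ½ · (5414.4 - 3441) · (27975 - 21903) = ½ · 1973.4 · 6072 = 5991242.4.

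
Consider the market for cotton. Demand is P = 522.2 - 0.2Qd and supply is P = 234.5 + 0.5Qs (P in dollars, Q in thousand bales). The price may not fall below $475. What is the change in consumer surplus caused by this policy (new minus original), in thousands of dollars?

Rearranging demand gives Qd = 2611 - 5P; rearranging supply gives Qs = 2P - 469. Without the control the market clears where 2611 - 5P = 2P - 469, i.e. P* = 440 and Q* = 411.
Because the floor (475) lies above the market-clearing price, it is binding.
At P = 475: Qd = 2611 - 5·475 = 236 and Qs = 2·475 - 469 = 481.
Consumer surplus without the control is ½ · (522.2 - 440) · 411 = 16892.1.
With the floor, consumers buy 236 units at 475, so CS = ½ · (522.2 - 475) · 236 = 5569.6.
Change in consumer surplus = 5569.6 - 16892.1 = -11322.5.

-11322.5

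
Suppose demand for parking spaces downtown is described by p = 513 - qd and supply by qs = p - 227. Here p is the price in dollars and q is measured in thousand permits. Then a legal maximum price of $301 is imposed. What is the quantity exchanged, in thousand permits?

74

Rearranging demand gives qd = 513 - p. Without the control the market clears where 513 - p = p - 227, i.e. p* = 370 and q* = 143.
Since 301 < 370, the ceiling is binding.
At p = 301: qd = 513 - 301 = 212 and qs = 301 - 227 = 74.
The quantity actually transacted is the short side, supply: 74.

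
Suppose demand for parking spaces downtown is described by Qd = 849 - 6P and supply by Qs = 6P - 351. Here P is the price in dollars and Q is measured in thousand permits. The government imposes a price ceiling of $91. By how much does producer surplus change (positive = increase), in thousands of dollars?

-1998

Equilibrium: 849 - 6P = 6P - 351, so 1200 = 12P and P* = 100, Q* = 249.
Since 91 < 100, the ceiling is binding.
At P = 91: Qd = 849 - 6·91 = 303 and Qs = 6·91 - 351 = 195.
Producer surplus without the control is ½ · (100 - 58.5) · 249 = 5166.75.
With the ceiling, producers sell 195 units at 91, so PS = ½ · (91 - 58.5) · 195 = 3168.75.
Change in producer surplus = 3168.75 - 5166.75 = -1998.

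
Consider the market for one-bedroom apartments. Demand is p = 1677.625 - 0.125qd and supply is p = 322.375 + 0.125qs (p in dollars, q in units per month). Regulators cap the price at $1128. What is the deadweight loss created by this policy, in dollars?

0

Rearranging demand gives qd = 13421 - 8p; rearranging supply gives qs = 8p - 2579. In a free market, 13421 - 8p = 8p - 2579 gives the equilibrium p* = 1000, q* = 5421.
The ceiling of 1128 is above the equilibrium price 1000, so it is not binding; the market clears at p* = 1000, q* = 5421.
Since the control does not bind, no trades are prevented and deadweight loss is zero.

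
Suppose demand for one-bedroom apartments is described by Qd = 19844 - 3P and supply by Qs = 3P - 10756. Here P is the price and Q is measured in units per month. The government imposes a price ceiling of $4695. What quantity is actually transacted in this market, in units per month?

Equilibrium: 19844 - 3P = 3P - 10756, so 30600 = 6P and P* = 5100, Q* = 4544.
The ceiling of 4695 is below the equilibrium price 5100, so it binds.
At P = 4695: Qd = 19844 - 3·4695 = 5759 and Qs = 3·4695 - 10756 = 3329.
The quantity actually transacted is the short side, supply: 3329.

3329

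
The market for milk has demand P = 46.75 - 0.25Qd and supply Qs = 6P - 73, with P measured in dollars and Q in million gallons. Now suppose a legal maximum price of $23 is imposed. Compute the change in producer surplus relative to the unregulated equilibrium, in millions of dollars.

-222

Rearranging demand gives Qd = 187 - 4P. Setting quantity demanded equal to quantity supplied, 187 - 4P = 6P - 73, gives P* = 26 and Q* = 83.
Since 23 < 26, the ceiling is binding.
At P = 23: Qd = 187 - 4·23 = 95 and Qs = 6·23 - 73 = 65.
Producer surplus without the control is ½ · (26 - 73/6) · 83 = 6889/12.
With the ceiling, producers sell 65 units at 23, so PS = ½ · (23 - 73/6) · 65 = 4225/12.
Change in producer surplus = 4225/12 - 6889/12 = -222.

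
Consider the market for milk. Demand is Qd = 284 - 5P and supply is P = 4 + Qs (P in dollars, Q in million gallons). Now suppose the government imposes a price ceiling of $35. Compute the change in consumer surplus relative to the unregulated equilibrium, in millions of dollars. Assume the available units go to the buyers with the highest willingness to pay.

386.1

Rearranging supply gives Qs = P - 4. Equilibrium: 284 - 5P = P - 4, so 288 = 6P and P* = 48, Q* = 44.
Since 35 < 48, the ceiling is binding.
At P = 35: Qd = 284 - 5·35 = 109 and Qs = 35 - 4 = 31.
Consumer surplus without the control is ½ · (56.8 - 48) · 44 = 193.6.
With the ceiling, 31 units are sold at 35 (assume they go to the highest-value buyers). The demand price at Q = 31 is 50.6, so CS = ½ · [(56.8 - 35) + (50.6 - 35)] · 31 = 579.7.
Change in consumer surplus = 579.7 - 193.6 = 386.1.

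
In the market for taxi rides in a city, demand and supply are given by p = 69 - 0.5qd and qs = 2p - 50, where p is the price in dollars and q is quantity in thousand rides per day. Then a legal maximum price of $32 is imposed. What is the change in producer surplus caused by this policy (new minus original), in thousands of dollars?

Rearranging demand gives qd = 138 - 2p. In a free market, 138 - 2p = 2p - 50 gives the equilibrium p* = 47, q* = 44.
Since 32 < 47, the ceiling is binding.
At p = 32: qd = 138 - 2·32 = 74 and qs = 2·32 - 50 = 14.
Producer surplus without the control is ½ · (47 - 25) · 44 = 484.
With the ceiling, producers sell 14 units at 32, so PS = ½ · (32 - 25) · 14 = 49.
Change in producer surplus = 49 - 484 = -435.

-435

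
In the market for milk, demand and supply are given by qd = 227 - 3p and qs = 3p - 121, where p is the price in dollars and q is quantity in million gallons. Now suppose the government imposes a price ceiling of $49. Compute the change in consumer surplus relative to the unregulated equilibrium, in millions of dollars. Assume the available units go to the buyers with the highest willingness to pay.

112.5

Without the control the market clears where 227 - 3p = 3p - 121, i.e. p* = 58 and q* = 53.
Since 49 < 58, the ceiling is binding.
At p = 49: qd = 227 - 3·49 = 80 and qs = 3·49 - 121 = 26.
Consumer surplus without the control is ½ · (227/3 - 58) · 53 = 2809/6.
With the ceiling, 26 units are sold at 49 (assume they go to the highest-value buyers). The demand price at q = 26 is 67, so CS = ½ · [(227/3 - 49) + (67 - 49)] · 26 = 1742/3.
Change in consumer surplus = 1742/3 - 2809/6 = 112.5.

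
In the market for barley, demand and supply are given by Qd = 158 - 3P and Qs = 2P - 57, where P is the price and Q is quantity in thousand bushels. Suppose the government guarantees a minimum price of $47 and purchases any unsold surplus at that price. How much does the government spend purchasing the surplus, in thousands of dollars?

940

In a free market, 158 - 3P = 2P - 57 gives the equilibrium P* = 43, Q* = 29.
Because the floor (47) lies above the market-clearing price, it is binding.
At P = 47: Qd = 158 - 3·47 = 17 and Qs = 2·47 - 57 = 37.
Surplus = Qs - Qd = 20.
Government expenditure = surplus × support price = 20 × 47 = 940.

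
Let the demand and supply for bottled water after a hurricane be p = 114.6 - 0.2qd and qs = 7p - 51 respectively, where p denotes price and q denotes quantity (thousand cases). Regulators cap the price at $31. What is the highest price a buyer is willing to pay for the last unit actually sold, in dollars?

81.4

Rearranging demand gives qd = 573 - 5p. Without the control the market clears where 573 - 5p = 7p - 51, i.e. p* = 52 and q* = 313.
Since 31 < 52, the ceiling is binding.
At p = 31: qd = 573 - 5·31 = 418 and qs = 7·31 - 51 = 166.
Only 166 units reach the market. On the demand curve, the marginal buyer's willingness to pay at q = 166 is (573 - 166)/5 = 81.4.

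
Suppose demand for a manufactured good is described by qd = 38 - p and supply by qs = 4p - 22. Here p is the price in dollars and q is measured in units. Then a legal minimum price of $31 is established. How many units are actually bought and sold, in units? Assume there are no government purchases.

7

Equilibrium: 38 - p = 4p - 22, so 60 = 5p and p* = 12, q* = 26.
Because the floor (31) lies above the market-clearing price, it is binding.
At p = 31: qd = 38 - 31 = 7 and qs = 4·31 - 22 = 102.
The quantity actually transacted is the short side, demand: 7.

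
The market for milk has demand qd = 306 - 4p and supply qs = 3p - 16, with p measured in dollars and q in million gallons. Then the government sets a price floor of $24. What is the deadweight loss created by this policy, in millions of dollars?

In a free market, 306 - 4p = 3p - 16 gives the equilibrium p* = 46, q* = 122.
The floor of 24 is below the equilibrium price 46, so it is not binding; the market clears at p* = 46, q* = 122.
Since the control does not bind, no trades are prevented and deadweight loss is zero.

0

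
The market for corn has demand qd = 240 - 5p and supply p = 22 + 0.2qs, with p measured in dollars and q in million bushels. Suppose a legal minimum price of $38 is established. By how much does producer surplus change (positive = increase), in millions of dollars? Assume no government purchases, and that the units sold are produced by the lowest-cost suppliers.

Rearranging supply gives qs = 5p - 110. Setting quantity demanded equal to quantity supplied, 240 - 5p = 5p - 110, gives p* = 35 and q* = 65.
Since 38 > 35, the floor is binding.
At p = 38: qd = 240 - 5·38 = 50 and qs = 5·38 - 110 = 80.
Producer surplus without the control is ½ · (35 - 22) · 65 = 422.5.
With the floor, 50 units are sold at 38. The supply price at q = 50 is 32, so PS = ½ · [(38 - 22) + (38 - 32)] · 50 = 550.
Change in producer surplus = 550 - 422.5 = 127.5.

127.5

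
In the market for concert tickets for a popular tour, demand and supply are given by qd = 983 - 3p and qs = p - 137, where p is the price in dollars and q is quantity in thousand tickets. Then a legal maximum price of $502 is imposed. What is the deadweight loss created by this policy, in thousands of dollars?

0

Equilibrium: 983 - 3p = p - 137, so 1120 = 4p and p* = 280, q* = 143.
Since 502 is above p* = 280, the ceiling does not bind and the free-market outcome prevails.
Since the control does not bind, no trades are prevented and deadweight loss is zero.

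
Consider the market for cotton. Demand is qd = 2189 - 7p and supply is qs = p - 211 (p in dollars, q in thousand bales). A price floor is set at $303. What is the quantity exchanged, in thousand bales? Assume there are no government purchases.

68

Equilibrium: 2189 - 7p = p - 211, so 2400 = 8p and p* = 300, q* = 89.
Since 303 > 300, the floor is binding.
At p = 303: qd = 2189 - 7·303 = 68 and qs = 303 - 211 = 92.
The quantity actually transacted is the short side, demand: 68.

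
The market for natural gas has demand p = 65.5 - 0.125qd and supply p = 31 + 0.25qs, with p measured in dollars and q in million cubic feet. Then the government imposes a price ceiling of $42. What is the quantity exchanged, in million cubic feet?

44

Rearranging demand gives qd = 524 - 8p; rearranging supply gives qs = 4p - 124. Equilibrium: 524 - 8p = 4p - 124, so 648 = 12p and p* = 54, q* = 92.
Since 42 < 54, the ceiling is binding.
At p = 42: qd = 524 - 8·42 = 188 and qs = 4·42 - 124 = 44.
The quantity actually transacted is the short side, supply: 44.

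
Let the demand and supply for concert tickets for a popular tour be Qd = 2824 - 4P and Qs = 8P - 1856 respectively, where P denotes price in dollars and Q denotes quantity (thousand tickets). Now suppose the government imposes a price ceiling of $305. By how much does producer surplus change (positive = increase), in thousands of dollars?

In a free market, 2824 - 4P = 8P - 1856 gives the equilibrium P* = 390, Q* = 1264.
The ceiling of 305 is below the equilibrium price 390, so it binds.
At P = 305: Qd = 2824 - 4·305 = 1604 and Qs = 8·305 - 1856 = 584.
Producer surplus without the control is ½ · (390 - 232) · 1264 = 99856.
With the ceiling, producers sell 584 units at 305, so PS = ½ · (305 - 232) · 584 = 21316.
Change in producer surplus = 21316 - 99856 = -78540.

-78540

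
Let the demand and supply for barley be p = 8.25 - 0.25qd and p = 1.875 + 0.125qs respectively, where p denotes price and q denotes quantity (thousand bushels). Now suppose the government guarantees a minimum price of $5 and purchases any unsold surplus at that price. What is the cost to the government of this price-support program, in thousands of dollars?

60

Rearranging demand gives qd = 33 - 4p; rearranging supply gives qs = 8p - 15. Equilibrium: 33 - 4p = 8p - 15, so 48 = 12p and p* = 4, q* = 17.
Since 5 > 4, the floor is binding.
At p = 5: qd = 33 - 4·5 = 13 and qs = 8·5 - 15 = 25.
Surplus = qs - qd = 12.
Government expenditure = surplus × support price = 12 × 5 = 60.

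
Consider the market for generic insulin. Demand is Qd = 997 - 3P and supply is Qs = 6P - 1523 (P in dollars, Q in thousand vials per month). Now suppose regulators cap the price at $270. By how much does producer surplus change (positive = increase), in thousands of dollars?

-1270

Setting quantity demanded equal to quantity supplied, 997 - 3P = 6P - 1523, gives P* = 280 and Q* = 157.
Since 270 < 280, the ceiling is binding.
At P = 270: Qd = 997 - 3·270 = 187 and Qs = 6·270 - 1523 = 97.
Producer surplus without the control is ½ · (280 - 1523/6) · 157 = 24649/12.
With the ceiling, producers sell 97 units at 270, so PS = ½ · (270 - 1523/6) · 97 = 9409/12.
Change in producer surplus = 9409/12 - 24649/12 = -1270.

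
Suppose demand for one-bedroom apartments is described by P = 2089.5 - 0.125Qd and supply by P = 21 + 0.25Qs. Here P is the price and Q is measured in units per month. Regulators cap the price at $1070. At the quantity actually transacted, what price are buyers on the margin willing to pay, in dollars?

Rearranging demand gives Qd = 16716 - 8P; rearranging supply gives Qs = 4P - 84. In a free market, 16716 - 8P = 4P - 84 gives the equilibrium P* = 1400, Q* = 5516.
Since 1070 < 1400, the ceiling is binding.
At P = 1070: Qd = 16716 - 8·1070 = 8156 and Qs = 4·1070 - 84 = 4196.
Only 4196 units reach the market. On the demand curve, the marginal buyer's willingness to pay at Q = 4196 is (16716 - 4196)/8 = 1565.

1565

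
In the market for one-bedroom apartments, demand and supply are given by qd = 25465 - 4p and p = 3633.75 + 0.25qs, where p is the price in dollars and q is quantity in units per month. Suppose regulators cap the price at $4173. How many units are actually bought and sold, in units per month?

Rearranging supply gives qs = 4p - 14535. In a free market, 25465 - 4p = 4p - 14535 gives the equilibrium p* = 5000, q* = 5465.
Because the ceiling (4173) lies below the market-clearing price, it is binding.
At p = 4173: qd = 25465 - 4·4173 = 8773 and qs = 4·4173 - 14535 = 2157.
The quantity actually transacted is the short side, supply: 2157.

2157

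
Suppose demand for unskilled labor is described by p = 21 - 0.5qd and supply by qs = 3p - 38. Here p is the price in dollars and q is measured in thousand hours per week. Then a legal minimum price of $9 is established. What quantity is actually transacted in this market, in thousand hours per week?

Rearranging demand gives qd = 42 - 2p. Without the control the market clears where 42 - 2p = 3p - 38, i.e. p* = 16 and q* = 10.
The floor of 9 is below the equilibrium price 16, so it is not binding; the market clears at p* = 16, q* = 10.

10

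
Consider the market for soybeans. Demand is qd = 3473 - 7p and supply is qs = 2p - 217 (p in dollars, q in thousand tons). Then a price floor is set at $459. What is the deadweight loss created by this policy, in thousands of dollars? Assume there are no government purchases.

37815.75

Without the control the market clears where 3473 - 7p = 2p - 217, i.e. p* = 410 and q* = 603.
The floor of 459 is above the equilibrium price 410, so it binds.
At p = 459: qd = 3473 - 7·459 = 260 and qs = 2·459 - 217 = 701.
Quantity traded falls to 260. At q = 260 the demand price is (3473 - 260)/7 = 459 and the supply price is (217 + 260)/2 = 238.5.
Deadweight loss = ½ · (459 - 238.5) · (603 - 260) = ½ · 220.5 · 343 = 37815.75.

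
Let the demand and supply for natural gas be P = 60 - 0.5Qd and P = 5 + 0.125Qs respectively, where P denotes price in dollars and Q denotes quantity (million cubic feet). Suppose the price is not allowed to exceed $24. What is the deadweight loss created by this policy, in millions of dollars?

0

Rearranging demand gives Qd = 120 - 2P; rearranging supply gives Qs = 8P - 40. Without the control the market clears where 120 - 2P = 8P - 40, i.e. P* = 16 and Q* = 88.
Since 24 is above P* = 16, the ceiling does not bind and the free-market outcome prevails.
Since the control does not bind, no trades are prevented and deadweight loss is zero.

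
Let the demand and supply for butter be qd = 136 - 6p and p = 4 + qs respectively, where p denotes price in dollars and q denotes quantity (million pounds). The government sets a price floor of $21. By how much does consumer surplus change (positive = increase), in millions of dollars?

Rearranging supply gives qs = p - 4. In a free market, 136 - 6p = p - 4 gives the equilibrium p* = 20, q* = 16.
The floor of 21 is above the equilibrium price 20, so it binds.
At p = 21: qd = 136 - 6·21 = 10 and qs = 21 - 4 = 17.
Consumer surplus without the control is ½ · (68/3 - 20) · 16 = 64/3.
With the floor, consumers buy 10 units at 21, so CS = ½ · (68/3 - 21) · 10 = 25/3.
Change in consumer surplus = 25/3 - 64/3 = -13.

-13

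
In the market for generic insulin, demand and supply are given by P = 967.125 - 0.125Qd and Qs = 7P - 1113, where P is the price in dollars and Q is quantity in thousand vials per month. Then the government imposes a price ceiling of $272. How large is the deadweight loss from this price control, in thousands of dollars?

Rearranging demand gives Qd = 7737 - 8P. In a free market, 7737 - 8P = 7P - 1113 gives the equilibrium P* = 590, Q* = 3017.
Since 272 < 590, the ceiling is binding.
At P = 272: Qd = 7737 - 8·272 = 5561 and Qs = 7·272 - 1113 = 791.
Quantity traded falls to 791. At Q = 791 the demand price is (7737 - 791)/8 = 868.25 and the supply price is (1113 + 791)/7 = 272.
Deadweight loss = ½ · (868.25 - 272) · (3017 - 791) = ½ · 596.25 · 2226 = 663626.25.

663626.25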